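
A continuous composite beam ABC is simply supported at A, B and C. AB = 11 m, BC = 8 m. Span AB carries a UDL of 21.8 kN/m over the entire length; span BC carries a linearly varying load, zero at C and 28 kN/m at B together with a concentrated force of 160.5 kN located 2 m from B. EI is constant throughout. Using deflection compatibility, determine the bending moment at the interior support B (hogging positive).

M_B = 329.9 kN·m

Take M_B as the redundant. Released structure: two simple spans AB and BC with a hinge at B.
Rotations at B on the released spans (each span's end-slope, ×1/EI):
  span AB: UDL 21.8: wL³/(24EI) = 1209/EI
  span BC: triangular load, peak 28: w₀L³/(45EI) = 318.6/EI
  span BC: point load 160.5 at a = 2: Pab(L + b)/(6LEI) = 561.8/EI
  relative rotation θ_0 = (1209 + 880.3)/EI = 2089/EI
A unit hogging moment at B produces rotation L₁/(3EI) + L₂/(3EI) = 6.333/EI.
Slope continuity at B: θ_0 = M_B·6.333/EI, so M_B = 2089/6.333 = 329.9 kN·m (hogging).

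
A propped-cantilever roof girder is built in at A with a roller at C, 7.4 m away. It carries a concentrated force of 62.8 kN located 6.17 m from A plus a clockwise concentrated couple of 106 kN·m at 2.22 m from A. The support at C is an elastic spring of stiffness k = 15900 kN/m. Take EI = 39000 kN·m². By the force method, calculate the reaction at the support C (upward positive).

R_C = 57.21 kN

Release the roller at C. Primary structure: cantilever fixed at A.
Deflection at C on the released cantilever, summing each load's contribution:
  point load 62.8 at a = 6.17: Pa²(3L − a)/(6EI) = 6387/EI
  clockwise couple 106 at a = 2.22: M₀a(2L − a)/(2EI) = 1480/EI
  δ_0 = 7867/EI
Tip deflection under a unit load at C: L³/(3EI) = 135.1/EI.
With EI = 39000 kN·m²: δ_0 = 0.20173 m and δ_{CC} = 0.003463 m/kN.
Compatibility — the spring shortens by R_C/k under the reaction it provides: δ_0 − R_C·δ_{CC} = R_C/k. With 1/k = 0.000063 m/kN, R_C = δ_0 / (δ_{CC} + 1/k) = 0.20173 / (0.003463 + 0.000063) = 57.21 kN.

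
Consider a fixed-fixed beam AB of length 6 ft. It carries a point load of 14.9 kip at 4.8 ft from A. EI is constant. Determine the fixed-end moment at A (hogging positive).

Take the two fixed-end moments M_A, M_B as redundants; the released structure is the simple span AB.
Simple-span end rotations at A and B under the given loads:
  at A: point load 14.9 at a = 4.8: Pab(L + b)/(6LEI) = 17.16/EI
  at B: point load 14.9 at a = 4.8: Pab(L + a)/(6LEI) = 25.75/EI
  θ_A0 = 17.16/EI,  θ_B0 = 25.75/EI
Flexibility coefficients: a unit moment at one end gives L/(3EI) there and L/(6EI) at the far end, so f₁₁ = f₂₂ = 2/EI and f₁₂ = f₂₁ = 1/EI.
Compatibility — zero rotation at each built-in end:
  2 M_A + 1 M_B = 17.16
  1 M_A + 2 M_B = 25.75
Solving the pair gives M_A = 2.861 kip·ft and M_B = 11.44 kip·ft (hogging).

M_A = 2.861 kip·ft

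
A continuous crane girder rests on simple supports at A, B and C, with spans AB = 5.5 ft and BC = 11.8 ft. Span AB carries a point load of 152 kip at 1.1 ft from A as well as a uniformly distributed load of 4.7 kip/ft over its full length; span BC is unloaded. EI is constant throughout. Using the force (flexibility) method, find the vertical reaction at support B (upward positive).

Insert a hinge at B; M_B is the redundant, and each span becomes simply supported.
Rotations at B on the released spans (each span's end-slope, ×1/EI):
  span AB: point load 152 at a = 1.1: Pab(L + a)/(6LEI) = 147.1/EI
  span AB: UDL 4.7: wL³/(24EI) = 32.58/EI
  relative rotation θ_0 = (179.7 + 0)/EI = 179.7/EI
A unit hogging moment at B produces rotation L₁/(3EI) + L₂/(3EI) = 5.767/EI.
Slope continuity at B: θ_0 = M_B·5.767/EI, so M_B = 179.7/5.767 = 31.16 kip·ft (hogging).
Span AB, ΣM about A with M_B applied at B: R_B^{AB}·5.5 = 238.3 + 31.16, so R_B^{AB} = 48.99 kip and R_A = 177.8 − 48.99 = 128.9 kip.
Span BC, ΣM about C: R_B^{BC}·11.8 = 0 + 31.16, so R_B^{BC} = 2.641 kip and R_C = 0 − 2.641 = -2.641 kip.
R_B = 48.99 + 2.641 = 51.63 kip.

R_B = 51.63 kip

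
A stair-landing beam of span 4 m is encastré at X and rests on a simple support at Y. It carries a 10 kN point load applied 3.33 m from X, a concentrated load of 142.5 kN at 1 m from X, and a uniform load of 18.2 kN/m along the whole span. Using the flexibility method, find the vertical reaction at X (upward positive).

Release the roller at Y. Primary structure: cantilever fixed at X.
Deflection at Y on the released cantilever, summing each load's contribution:
  point load 10 at a = 3.33: Pa²(3L − a)/(6EI) = 160.2/EI
  point load 142.5 at a = 1: Pa²(3L − a)/(6EI) = 261.2/EI
  UDL 18.2: wL⁴/(8EI) = 582.4/EI
  δ_0 = 1004/EI
Tip deflection under a unit load at Y: L³/(3EI) = 21.33/EI.
The prop prevents deflection at Y: R_Y = δ_0/δ_{YY} = 1004/21.33 = 47.06 kN.
Vertical equilibrium: R_X = ΣP − R_Y = 225.3 − 47.06 = 178.2 kN.

R_X = 178.2 kN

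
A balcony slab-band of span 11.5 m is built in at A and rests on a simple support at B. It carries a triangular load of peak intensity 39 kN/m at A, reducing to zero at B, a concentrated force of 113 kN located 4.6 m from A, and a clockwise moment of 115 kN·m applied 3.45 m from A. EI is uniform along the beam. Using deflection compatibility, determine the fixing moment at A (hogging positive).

M_A = 620.4 kN·m

Release the roller at B. Primary structure: cantilever fixed at A.
Primary-structure tip deflection at B by superposition:
  triangular load, peak 39 at the fixed end: w₀L⁴/(30EI) = 22737/EI
  point load 113 at a = 4.6: Pa²(3L − a)/(6EI) = 11916/EI
  clockwise couple 115 at a = 3.45: M₀a(2L − a)/(2EI) = 3878/EI
  δ_0 = 38531/EI
Tip deflection under a unit load at B: L³/(3EI) = 507/EI.
Compatibility at B: δ_0 − R_B·δ_{BB} = 0, so R_B = 38531/507 = 76 kN.
Moment equilibrium about A: M_A = Σ(load moments about A) − R_B·L = 1494 − 76×11.5 = 620.4 kN·m.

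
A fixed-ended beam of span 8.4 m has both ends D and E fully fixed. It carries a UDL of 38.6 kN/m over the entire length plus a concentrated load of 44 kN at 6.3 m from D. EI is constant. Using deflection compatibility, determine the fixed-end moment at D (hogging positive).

Take the two fixed-end moments M_D, M_E as redundants; the released structure is the simple span DE.
Simple-span end rotations at D and E under the given loads:
  at D: UDL 38.6: wL³/(24EI) = 953.3/EI
  at E: UDL 38.6: wL³/(24EI) = 953.3/EI
  at D: point load 44 at a = 6.3: Pab(L + b)/(6LEI) = 121.3/EI
  at E: point load 44 at a = 6.3: Pab(L + a)/(6LEI) = 169.8/EI
  θ_D0 = 1075/EI,  θ_E0 = 1123/EI
Flexibility coefficients: a unit moment at one end gives L/(3EI) there and L/(6EI) at the far end, so f₁₁ = f₂₂ = 2.8/EI and f₁₂ = f₂₁ = 1.4/EI.
Compatibility — zero rotation at each built-in end:
  2.8 M_D + 1.4 M_E = 1075
  1.4 M_D + 2.8 M_E = 1123
Solving the pair gives M_D = 244.3 kN·m and M_E = 278.9 kN·m (hogging).

M_D = 244.3 kN·m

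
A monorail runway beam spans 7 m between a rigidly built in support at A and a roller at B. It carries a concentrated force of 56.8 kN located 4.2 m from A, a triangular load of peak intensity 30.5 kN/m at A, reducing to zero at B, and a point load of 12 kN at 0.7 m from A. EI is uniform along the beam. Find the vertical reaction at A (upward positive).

R_A = 129.5 kN

Release the roller at B. Primary structure: cantilever fixed at A.
Deflection at B on the released cantilever, summing each load's contribution:
  point load 56.8 at a = 4.2: Pa²(3L − a)/(6EI) = 2805/EI
  triangular load, peak 30.5 at the fixed end: w₀L⁴/(30EI) = 2441/EI
  point load 12 at a = 0.7: Pa²(3L − a)/(6EI) = 19.89/EI
  δ_0 = 5266/EI
Tip deflection under a unit load at B: L³/(3EI) = 114.3/EI.
Compatibility at B: δ_0 − R_B·δ_{BB} = 0, so R_B = 5266/114.3 = 46.06 kN.
Vertical equilibrium: R_A = ΣP − R_B = 175.6 − 46.06 = 129.5 kN.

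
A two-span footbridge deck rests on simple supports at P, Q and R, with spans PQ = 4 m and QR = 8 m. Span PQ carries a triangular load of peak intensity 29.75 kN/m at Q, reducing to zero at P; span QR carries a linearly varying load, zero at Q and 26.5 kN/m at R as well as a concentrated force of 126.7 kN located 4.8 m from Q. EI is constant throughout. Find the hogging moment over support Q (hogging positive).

M_Q = 190.1 kN·m

Insert a hinge at Q; M_Q is the redundant, and each span becomes simply supported.
Rotations at Q on the released spans (each span's end-slope, ×1/EI):
  span PQ: triangular load, peak 29.75: w₀L³/(45EI) = 42.31/EI
  span QR: triangular load, peak 26.5: 7w₀L³/(360EI) = 263.8/EI
  span QR: point load 126.7 at a = 4.8: Pab(L + b)/(6LEI) = 454.1/EI
  relative rotation θ_0 = (42.31 + 717.9)/EI = 760.2/EI
A unit hogging moment at Q produces rotation L₁/(3EI) + L₂/(3EI) = 4/EI.
Slope continuity at Q: θ_0 = M_Q·4/EI, so M_Q = 760.2/4 = 190.1 kN·m (hogging).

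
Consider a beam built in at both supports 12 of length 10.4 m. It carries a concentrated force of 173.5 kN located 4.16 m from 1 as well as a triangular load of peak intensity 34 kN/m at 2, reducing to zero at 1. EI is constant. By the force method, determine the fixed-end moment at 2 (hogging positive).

Take the two fixed-end moments M_1, M_2 as redundants; the released structure is the simple span 12.
On the primary (simply-supported) span, the end slopes from the loading are:
  at 1: point load 173.5 at a = 4.16: Pab(L + b)/(6LEI) = 1201/EI
  at 2: point load 173.5 at a = 4.16: Pab(L + a)/(6LEI) = 1051/EI
  at 1: triangular load, peak 34: 7w₀L³/(360EI) = 743.7/EI
  at 2: triangular load, peak 34: w₀L³/(45EI) = 849.9/EI
  θ_10 = 1945/EI,  θ_20 = 1901/EI
Flexibility coefficients: a unit moment at one end gives L/(3EI) there and L/(6EI) at the far end, so f₁₁ = f₂₂ = 3.467/EI and f₁₂ = f₂₁ = 1.733/EI.
Compatibility — zero rotation at each built-in end:
  3.467 M_1 + 1.733 M_2 = 1945
  1.733 M_1 + 3.467 M_2 = 1901
Solving the pair gives M_1 = 382.4 kN·m and M_2 = 357.1 kN·m (hogging).

M_2 = 357.1 kN·m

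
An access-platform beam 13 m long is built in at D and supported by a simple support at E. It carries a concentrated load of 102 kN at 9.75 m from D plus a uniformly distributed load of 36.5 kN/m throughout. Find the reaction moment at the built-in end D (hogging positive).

Release the roller at E. Primary structure: cantilever fixed at D.
Primary-structure tip deflection at E by superposition:
  point load 102 at a = 9.75: Pa²(3L − a)/(6EI) = 47270/EI
  UDL 36.5: wL⁴/(8EI) = 130310/EI
  δ_0 = 177579/EI
Flexibility coefficient — unit upward force at E: δ_{EE} = L³/(3EI) = 732.3/EI.
Compatibility at E: δ_0 − R_E·δ_{EE} = 0, so R_E = 177579/732.3 = 242.5 kN.
Moment equilibrium about D: M_D = Σ(load moments about D) − R_E·L = 4079 − 242.5×13 = 926.5 kN·m.

M_D = 926.5 kN·m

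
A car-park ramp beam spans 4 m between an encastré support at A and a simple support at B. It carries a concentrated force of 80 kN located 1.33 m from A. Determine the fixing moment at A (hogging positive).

Choose R_B as the redundant. The primary structure is the cantilever fixed at A.
Deflection at B on the released cantilever, summing each load's contribution:
  point load 80 at a = 1.33: Pa²(3L − a)/(6EI) = 251.7/EI
Flexibility coefficient — unit upward force at B: δ_{BB} = L³/(3EI) = 21.33/EI.
The prop prevents deflection at B: R_B = δ_0/δ_{BB} = 251.7/21.33 = 11.8 kN.
Moment equilibrium about A: M_A = Σ(load moments about A) − R_B·L = 106.4 − 11.8×4 = 59.21 kN·m.

M_A = 59.21 kN·m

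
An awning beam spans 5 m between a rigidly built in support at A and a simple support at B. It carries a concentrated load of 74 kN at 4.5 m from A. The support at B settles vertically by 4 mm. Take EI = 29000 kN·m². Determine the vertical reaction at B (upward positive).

R_B = 60.15 kN

Release the roller at B. Primary structure: cantilever fixed at A.
Deflection at B on the released cantilever, summing each load's contribution:
  point load 74 at a = 4.5: Pa²(3L − a)/(6EI) = 2622/EI
Tip deflection under a unit load at B: L³/(3EI) = 41.67/EI.
With EI = 29000 kN·m²: δ_0 = 0.090427 m and δ_{BB} = 0.001437 m/kN.
Compatibility — the beam at B must follow the support down by 0.004 m: δ_0 − R_B·δ_{BB} = 0.004, so R_B = (0.090427 − 0.004)/0.001437 = 60.15 kN.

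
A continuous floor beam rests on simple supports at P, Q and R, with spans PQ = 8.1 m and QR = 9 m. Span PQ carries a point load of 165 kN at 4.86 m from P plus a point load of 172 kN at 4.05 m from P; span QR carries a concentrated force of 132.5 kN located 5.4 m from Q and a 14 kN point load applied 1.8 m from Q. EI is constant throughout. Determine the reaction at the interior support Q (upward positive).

Take M_Q as the redundant. Released structure: two simple spans PQ and QR with a hinge at Q.
Discontinuity in slope at Q on the released structure — sum the simple-span end rotations:
  span PQ: point load 165 at a = 4.86: Pab(L + a)/(6LEI) = 692.8/EI
  span PQ: point load 172 at a = 4.05: Pab(L + a)/(6LEI) = 705.3/EI
  span QR: point load 132.5 at a = 5.4: Pab(L + b)/(6LEI) = 601/EI
  span QR: point load 14 at a = 1.8: Pab(L + b)/(6LEI) = 54.43/EI
  relative rotation θ_0 = (1398 + 655.5)/EI = 2054/EI
A unit hogging moment at Q produces rotation L₁/(3EI) + L₂/(3EI) = 5.7/EI.
Slope continuity at Q: θ_0 = M_Q·5.7/EI, so M_Q = 2054/5.7 = 360.3 kN·m (hogging).
Span PQ, ΣM about P with M_Q applied at Q: R_Q^{PQ}·8.1 = 1498 + 360.3, so R_Q^{PQ} = 229.5 kN and R_P = 337 − 229.5 = 107.5 kN.
Span QR, ΣM about R: R_Q^{QR}·9 = 577.8 + 360.3, so R_Q^{QR} = 104.2 kN and R_R = 146.5 − 104.2 = 42.27 kN.
R_Q = 229.5 + 104.2 = 333.7 kN.

R_Q = 333.7 kN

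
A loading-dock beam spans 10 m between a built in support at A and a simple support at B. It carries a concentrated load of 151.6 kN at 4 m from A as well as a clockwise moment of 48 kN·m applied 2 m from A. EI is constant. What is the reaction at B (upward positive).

R_B = 34.12 kN

Release the roller at B. Primary structure: cantilever fixed at A.
Primary-structure tip deflection at B by superposition:
  point load 151.6 at a = 4: Pa²(3L − a)/(6EI) = 10511/EI
  clockwise couple 48 at a = 2: M₀a(2L − a)/(2EI) = 864/EI
  δ_0 = 11375/EI
Flexibility coefficient — unit upward force at B: δ_{BB} = L³/(3EI) = 333.3/EI.
The prop prevents deflection at B: R_B = δ_0/δ_{BB} = 11375/333.3 = 34.12 kN.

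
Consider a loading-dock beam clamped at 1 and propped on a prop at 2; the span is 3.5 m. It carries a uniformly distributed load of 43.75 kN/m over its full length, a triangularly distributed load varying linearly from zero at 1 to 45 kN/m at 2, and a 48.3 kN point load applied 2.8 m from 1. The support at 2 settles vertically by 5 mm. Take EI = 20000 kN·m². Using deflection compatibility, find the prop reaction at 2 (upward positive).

Remove the prop at 2; the released (primary) structure is a cantilever built in at 1.
Primary-structure tip deflection at 2 by superposition:
  UDL 43.75: wL⁴/(8EI) = 820.7/EI
  triangular load, peak 45 at the free end: 11w₀L⁴/(120EI) = 619/EI
  point load 48.3 at a = 2.8: Pa²(3L − a)/(6EI) = 486/EI
  δ_0 = 1926/EI
Tip deflection under a unit load at 2: L³/(3EI) = 14.29/EI.
With EI = 20000 kN·m²: δ_0 = 0.096281 m and δ_{22} = 0.000715 m/kN.
Compatibility — the beam at 2 must follow the support down by 0.005 m: δ_0 − R_2·δ_{22} = 0.005, so R_2 = (0.096281 − 0.005)/0.000715 = 127.7 kN.

R_2 = 127.7 kN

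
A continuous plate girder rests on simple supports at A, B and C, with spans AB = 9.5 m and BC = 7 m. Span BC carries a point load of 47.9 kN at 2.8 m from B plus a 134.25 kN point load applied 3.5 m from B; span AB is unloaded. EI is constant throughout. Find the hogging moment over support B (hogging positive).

Take M_B as the redundant. Released structure: two simple spans AB and BC with a hinge at B.
End slopes at the hinge B, treating each span as simply supported:
  span BC: point load 47.9 at a = 2.8: Pab(L + b)/(6LEI) = 150.2/EI
  span BC: point load 134.25 at a = 3.5: Pab(L + b)/(6LEI) = 411.1/EI
  relative rotation θ_0 = (0 + 561.4)/EI = 561.4/EI
A unit hogging moment at B produces rotation L₁/(3EI) + L₂/(3EI) = 5.5/EI.
Compatibility: M_B·(L₁+L₂)/(3EI) = θ_0, giving M_B = 102.1 kN·m (hogging).

M_B = 102.1 kN·m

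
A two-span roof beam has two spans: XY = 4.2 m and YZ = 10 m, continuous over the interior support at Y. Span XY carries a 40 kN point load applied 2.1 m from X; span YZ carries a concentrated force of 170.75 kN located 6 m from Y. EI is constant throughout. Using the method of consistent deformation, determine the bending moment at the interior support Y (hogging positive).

Take M_Y as the redundant. Released structure: two simple spans XY and YZ with a hinge at Y.
Rotations at Y on the released spans (each span's end-slope, ×1/EI):
  span XY: point load 40 at a = 2.1: Pab(L + a)/(6LEI) = 44.1/EI
  span YZ: point load 170.75 at a = 6: Pab(L + b)/(6LEI) = 956.2/EI
  relative rotation θ_0 = (44.1 + 956.2)/EI = 1000/EI
A unit hogging moment at Y produces rotation L₁/(3EI) + L₂/(3EI) = 4.733/EI.
Compatibility: M_Y·(L₁+L₂)/(3EI) = θ_0, giving M_Y = 211.3 kN·m (hogging).

M_Y = 211.3 kN·m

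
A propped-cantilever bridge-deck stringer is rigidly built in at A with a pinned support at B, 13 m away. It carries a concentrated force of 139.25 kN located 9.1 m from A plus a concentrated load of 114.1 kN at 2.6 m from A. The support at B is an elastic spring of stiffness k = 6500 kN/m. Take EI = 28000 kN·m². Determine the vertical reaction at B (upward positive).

R_B = 84.36 kN

Take the reaction at B as the redundant and release it; the primary structure is a cantilever fixed at A.
Deflection at B on the released cantilever, summing each load's contribution:
  point load 139.25 at a = 9.1: Pa²(3L − a)/(6EI) = 57464/EI
  point load 114.1 at a = 2.6: Pa²(3L − a)/(6EI) = 4679/EI
  δ_0 = 62144/EI
Flexibility coefficient — unit upward force at B: δ_{BB} = L³/(3EI) = 732.3/EI.
With EI = 28000 kN·m²: δ_0 = 2.2194 m and δ_{BB} = 0.026155 m/kN.
Compatibility — the spring shortens by R_B/k under the reaction it provides: δ_0 − R_B·δ_{BB} = R_B/k. With 1/k = 0.000154 m/kN, R_B = δ_0 / (δ_{BB} + 1/k) = 2.2194 / (0.026155 + 0.000154) = 84.36 kN.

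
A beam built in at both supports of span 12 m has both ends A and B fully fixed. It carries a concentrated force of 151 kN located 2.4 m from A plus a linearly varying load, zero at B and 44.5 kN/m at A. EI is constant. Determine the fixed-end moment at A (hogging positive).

M_A = 552.3 kN·m

Take the two fixed-end moments M_A, M_B as redundants; the released structure is the simple span AB.
Simple-span end rotations at A and B under the given loads:
  at A: point load 151 at a = 2.4: Pab(L + b)/(6LEI) = 1044/EI
  at B: point load 151 at a = 2.4: Pab(L + a)/(6LEI) = 695.8/EI
  at A: triangular load, peak 44.5: w₀L³/(45EI) = 1709/EI
  at B: triangular load, peak 44.5: 7w₀L³/(360EI) = 1495/EI
  θ_A0 = 2753/EI,  θ_B0 = 2191/EI
Flexibility coefficients: a unit moment at one end gives L/(3EI) there and L/(6EI) at the far end, so f₁₁ = f₂₂ = 4/EI and f₁₂ = f₂₁ = 2/EI.
Compatibility — zero rotation at each built-in end:
  4 M_A + 2 M_B = 2753
  2 M_A + 4 M_B = 2191
Solving the pair gives M_A = 552.3 kN·m and M_B = 271.6 kN·m (hogging).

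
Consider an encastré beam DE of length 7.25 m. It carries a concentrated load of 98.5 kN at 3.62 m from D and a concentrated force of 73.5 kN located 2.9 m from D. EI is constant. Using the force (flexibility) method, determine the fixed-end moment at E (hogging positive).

Release both end moments; the primary structure is a simply-supported span DE with redundants M_D and M_E.
Simple-span end rotations at D and E under the given loads:
  at D: point load 98.5 at a = 3.62: Pab(L + b)/(6LEI) = 323.7/EI
  at E: point load 98.5 at a = 3.62: Pab(L + a)/(6LEI) = 323.4/EI
  at D: point load 73.5 at a = 2.9: Pab(L + b)/(6LEI) = 247.3/EI
  at E: point load 73.5 at a = 2.9: Pab(L + a)/(6LEI) = 216.3/EI
  θ_D0 = 571/EI,  θ_E0 = 539.8/EI
Flexibility coefficients: a unit moment at one end gives L/(3EI) there and L/(6EI) at the far end, so f₁₁ = f₂₂ = 2.417/EI and f₁₂ = f₂₁ = 1.208/EI.
Compatibility — zero rotation at each built-in end:
  2.417 M_D + 1.208 M_E = 571
  1.208 M_D + 2.417 M_E = 539.8
Solving the pair gives M_D = 166.1 kN·m and M_E = 140.3 kN·m (hogging).

M_E = 140.3 kN·m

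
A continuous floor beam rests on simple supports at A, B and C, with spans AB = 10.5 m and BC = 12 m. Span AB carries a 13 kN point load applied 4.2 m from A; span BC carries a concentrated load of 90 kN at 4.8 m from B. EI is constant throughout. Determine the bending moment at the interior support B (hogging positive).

M_B = 121.3 kN·m

Insert a hinge at B; M_B is the redundant, and each span becomes simply supported.
Rotations at B on the released spans (each span's end-slope, ×1/EI):
  span AB: point load 13 at a = 4.2: Pab(L + a)/(6LEI) = 80.26/EI
  span BC: point load 90 at a = 4.8: Pab(L + b)/(6LEI) = 829.4/EI
  relative rotation θ_0 = (80.26 + 829.4)/EI = 909.7/EI
A unit hogging moment at B produces rotation L₁/(3EI) + L₂/(3EI) = 7.5/EI.
Slope continuity at B: θ_0 = M_B·7.5/EI, so M_B = 909.7/7.5 = 121.3 kN·m (hogging).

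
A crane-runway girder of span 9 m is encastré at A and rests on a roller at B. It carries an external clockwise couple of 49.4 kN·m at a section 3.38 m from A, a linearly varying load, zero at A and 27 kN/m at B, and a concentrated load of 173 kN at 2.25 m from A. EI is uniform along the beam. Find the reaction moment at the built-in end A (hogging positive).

Choose R_B as the redundant. The primary structure is the cantilever fixed at A.
Downward deflection at the released point B due to the loads:
  clockwise couple 49.4 at a = 3.38: M₀a(2L − a)/(2EI) = 1221/EI
  triangular load, peak 27 at the free end: 11w₀L⁴/(120EI) = 16238/EI
  point load 173 at a = 2.25: Pa²(3L − a)/(6EI) = 3613/EI
  δ_0 = 21072/EI
Flexibility coefficient — unit upward force at B: δ_{BB} = L³/(3EI) = 243/EI.
The prop prevents deflection at B: R_B = δ_0/δ_{BB} = 21072/243 = 86.72 kN.
Moment equilibrium about A: M_A = Σ(load moments about A) − R_B·L = 1168 − 86.72×9 = 387.2 kN·m.

M_A = 387.2 kN·m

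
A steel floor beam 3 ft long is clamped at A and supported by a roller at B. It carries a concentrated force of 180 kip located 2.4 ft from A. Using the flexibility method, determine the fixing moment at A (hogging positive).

Choose R_B as the redundant. The primary structure is the cantilever fixed at A.
Deflection at B on the released cantilever, summing each load's contribution:
  point load 180 at a = 2.4: Pa²(3L − a)/(6EI) = 1140/EI
Tip deflection under a unit load at B: L³/(3EI) = 9/EI.
Compatibility at B: δ_0 − R_B·δ_{BB} = 0, so R_B = 1140/9 = 126.7 kip.
Moment equilibrium about A: M_A = Σ(load moments about A) − R_B·L = 432 − 126.7×3 = 51.84 kip·ft.

M_A = 51.84 kip·ft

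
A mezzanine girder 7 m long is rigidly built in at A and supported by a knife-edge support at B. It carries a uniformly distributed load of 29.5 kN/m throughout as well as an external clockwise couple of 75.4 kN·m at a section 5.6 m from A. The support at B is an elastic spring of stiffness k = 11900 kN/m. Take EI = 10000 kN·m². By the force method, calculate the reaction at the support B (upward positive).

Take the reaction at B as the redundant and release it; the primary structure is a cantilever fixed at A.
Downward deflection at the released point B due to the loads:
  UDL 29.5: wL⁴/(8EI) = 8854/EI
  clockwise couple 75.4 at a = 5.6: M₀a(2L − a)/(2EI) = 1773/EI
  δ_0 = 10627/EI
Flexibility coefficient — unit upward force at B: δ_{BB} = L³/(3EI) = 114.3/EI.
With EI = 10000 kN·m²: δ_0 = 1.0627 m and δ_{BB} = 0.011433 m/kN.
Compatibility — the spring shortens by R_B/k under the reaction it provides: δ_0 − R_B·δ_{BB} = R_B/k. With 1/k = 0.000084 m/kN, R_B = δ_0 / (δ_{BB} + 1/k) = 1.0627 / (0.011433 + 0.000084) = 92.27 kN.

R_B = 92.27 kN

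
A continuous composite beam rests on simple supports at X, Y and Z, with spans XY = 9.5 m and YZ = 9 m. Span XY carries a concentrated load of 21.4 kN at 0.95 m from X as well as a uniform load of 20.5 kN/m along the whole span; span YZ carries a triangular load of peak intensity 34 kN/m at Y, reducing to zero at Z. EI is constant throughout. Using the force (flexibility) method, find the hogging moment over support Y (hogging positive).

Release continuity at Y by inserting a hinge; the redundant is the internal moment M_Y. The primary structure is two simply-supported spans XY and YZ.
Rotations at Y on the released spans (each span's end-slope, ×1/EI):
  span XY: point load 21.4 at a = 0.95: Pab(L + a)/(6LEI) = 31.87/EI
  span XY: UDL 20.5: wL³/(24EI) = 732.3/EI
  span YZ: triangular load, peak 34: w₀L³/(45EI) = 550.8/EI
  relative rotation θ_0 = (764.2 + 550.8)/EI = 1315/EI
A unit hogging moment at Y produces rotation L₁/(3EI) + L₂/(3EI) = 6.167/EI.
Compatibility: M_Y·(L₁+L₂)/(3EI) = θ_0, giving M_Y = 213.2 kN·m (hogging).

M_Y = 213.2 kN·m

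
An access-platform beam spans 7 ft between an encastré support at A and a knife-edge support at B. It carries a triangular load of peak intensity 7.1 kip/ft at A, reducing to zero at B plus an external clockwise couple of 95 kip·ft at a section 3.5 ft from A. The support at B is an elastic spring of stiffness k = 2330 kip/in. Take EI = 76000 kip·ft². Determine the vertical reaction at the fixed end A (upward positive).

Choose R_B as the redundant. The primary structure is the cantilever fixed at A.
Downward deflection at the released point B due to the loads:
  triangular load, peak 7.1 at the fixed end: w₀L⁴/(30EI) = 568.2/EI
  clockwise couple 95 at a = 3.5: M₀a(2L − a)/(2EI) = 1746/EI
  δ_0 = 2314/EI
Flexibility coefficient — unit upward force at B: δ_{BB} = L³/(3EI) = 114.3/EI.
With EI = 76000 kip·ft²: δ_0 = 0.030446 ft and δ_{BB} = 0.001504 ft/kip.
Compatibility — the spring shortens by R_B/k under the reaction it provides: δ_0 − R_B·δ_{BB} = R_B/k. With 1/k = 1/(2330×12) ft/kip = 0.000036 ft/kip, R_B = δ_0 / (δ_{BB} + 1/k) = 0.030446 / (0.001504 + 0.000036) = 19.77 kip.
Vertical equilibrium: R_A = ΣP − R_B = 24.85 − 19.77 = 5.082 kip.

R_A = 5.082 kip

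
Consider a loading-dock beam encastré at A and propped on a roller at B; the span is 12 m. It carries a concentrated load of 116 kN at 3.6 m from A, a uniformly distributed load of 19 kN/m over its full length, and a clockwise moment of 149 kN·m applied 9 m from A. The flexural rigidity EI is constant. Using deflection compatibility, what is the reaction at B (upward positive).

Remove the prop at B; the released (primary) structure is a cantilever built in at A.
Deflection at B on the released cantilever, summing each load's contribution:
  point load 116 at a = 3.6: Pa²(3L − a)/(6EI) = 8118/EI
  UDL 19: wL⁴/(8EI) = 49248/EI
  clockwise couple 149 at a = 9: M₀a(2L − a)/(2EI) = 10058/EI
  δ_0 = 67424/EI
Tip deflection under a unit load at B: L³/(3EI) = 576/EI.
The prop prevents deflection at B: R_B = δ_0/δ_{BB} = 67424/576 = 117.1 kN.

R_B = 117.1 kN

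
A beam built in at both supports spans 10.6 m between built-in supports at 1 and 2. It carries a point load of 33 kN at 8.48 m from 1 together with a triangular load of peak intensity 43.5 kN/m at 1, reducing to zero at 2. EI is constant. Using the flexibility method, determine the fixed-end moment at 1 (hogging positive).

M_1 = 255.6 kN·m

Take the two fixed-end moments M_1, M_2 as redundants; the released structure is the simple span 12.
Simple-span end rotations at 1 and 2 under the given loads:
  at 1: point load 33 at a = 8.48: Pab(L + b)/(6LEI) = 118.7/EI
  at 2: point load 33 at a = 8.48: Pab(L + a)/(6LEI) = 178/EI
  at 1: triangular load, peak 43.5: w₀L³/(45EI) = 1151/EI
  at 2: triangular load, peak 43.5: 7w₀L³/(360EI) = 1007/EI
  θ_10 = 1270/EI,  θ_20 = 1185/EI
Flexibility coefficients: a unit moment at one end gives L/(3EI) there and L/(6EI) at the far end, so f₁₁ = f₂₂ = 3.533/EI and f₁₂ = f₂₁ = 1.767/EI.
Compatibility — zero rotation at each built-in end:
  3.533 M_1 + 1.767 M_2 = 1270
  1.767 M_1 + 3.533 M_2 = 1185
Solving the pair gives M_1 = 255.6 kN·m and M_2 = 207.7 kN·m (hogging).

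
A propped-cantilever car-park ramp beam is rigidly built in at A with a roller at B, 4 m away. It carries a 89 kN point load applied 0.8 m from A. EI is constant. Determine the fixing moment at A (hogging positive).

M_A = 51.26 kN·m

Choose R_B as the redundant. The primary structure is the cantilever fixed at A.
Deflection at B on the released cantilever, summing each load's contribution:
  point load 89 at a = 0.8: Pa²(3L − a)/(6EI) = 106.3/EI
Tip deflection under a unit load at B: L³/(3EI) = 21.33/EI.
Compatibility at B: δ_0 − R_B·δ_{BB} = 0, so R_B = 106.3/21.33 = 4.984 kN.
Moment equilibrium about A: M_A = Σ(load moments about A) − R_B·L = 71.2 − 4.984×4 = 51.26 kN·m.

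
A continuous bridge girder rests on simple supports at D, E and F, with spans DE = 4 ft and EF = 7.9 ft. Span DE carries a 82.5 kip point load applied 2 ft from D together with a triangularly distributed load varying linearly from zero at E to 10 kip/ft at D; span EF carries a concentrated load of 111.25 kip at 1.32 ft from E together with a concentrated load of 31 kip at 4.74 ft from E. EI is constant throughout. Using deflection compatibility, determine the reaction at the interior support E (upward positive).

R_E = 200.3 kip

Take M_E as the redundant. Released structure: two simple spans DE and EF with a hinge at E.
Rotations at E on the released spans (each span's end-slope, ×1/EI):
  span DE: point load 82.5 at a = 2: Pab(L + a)/(6LEI) = 82.5/EI
  span DE: triangular load, peak 10: 7w₀L³/(360EI) = 12.44/EI
  span EF: point load 111.25 at a = 1.32: Pab(L + b)/(6LEI) = 295.2/EI
  span EF: point load 31 at a = 4.74: Pab(L + b)/(6LEI) = 108.3/EI
  relative rotation θ_0 = (94.94 + 403.5)/EI = 498.5/EI
A unit hogging moment at E produces rotation L₁/(3EI) + L₂/(3EI) = 3.967/EI.
Slope continuity at E: θ_0 = M_E·3.967/EI, so M_E = 498.5/3.967 = 125.7 kip·ft (hogging).
Span DE, ΣM about D with M_E applied at E: R_E^{DE}·4 = 191.7 + 125.7, so R_E^{DE} = 79.33 kip and R_D = 102.5 − 79.33 = 23.17 kip.
Span EF, ΣM about F: R_E^{EF}·7.9 = 830 + 125.7, so R_E^{EF} = 121 kip and R_F = 142.2 − 121 = 21.28 kip.
R_E = 79.33 + 121 = 200.3 kip.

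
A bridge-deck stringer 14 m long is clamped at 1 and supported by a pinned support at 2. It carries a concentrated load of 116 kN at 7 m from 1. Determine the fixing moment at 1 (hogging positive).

Take the reaction at 2 as the redundant and release it; the primary structure is a cantilever fixed at 1.
Deflection at 2 on the released cantilever, summing each load's contribution:
  point load 116 at a = 7: Pa²(3L − a)/(6EI) = 33157/EI
Flexibility coefficient — unit upward force at 2: δ_{22} = L³/(3EI) = 914.7/EI.
Compatibility at 2: δ_0 − R_2·δ_{22} = 0, so R_2 = 33157/914.7 = 36.25 kN.
Moment equilibrium about 1: M_1 = Σ(load moments about 1) − R_2·L = 812 − 36.25×14 = 304.5 kN·m.

M_1 = 304.5 kN·m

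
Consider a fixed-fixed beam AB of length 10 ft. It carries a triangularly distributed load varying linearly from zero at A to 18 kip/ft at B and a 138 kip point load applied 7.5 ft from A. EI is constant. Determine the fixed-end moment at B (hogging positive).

M_B = 284.1 kip·ft

Take the two fixed-end moments M_A, M_B as redundants; the released structure is the simple span AB.
Simple-span end rotations at A and B under the given loads:
  at A: triangular load, peak 18: 7w₀L³/(360EI) = 350/EI
  at B: triangular load, peak 18: w₀L³/(45EI) = 400/EI
  at A: point load 138 at a = 7.5: Pab(L + b)/(6LEI) = 539.1/EI
  at B: point load 138 at a = 7.5: Pab(L + a)/(6LEI) = 754.7/EI
  θ_A0 = 889.1/EI,  θ_B0 = 1155/EI
Flexibility coefficients: a unit moment at one end gives L/(3EI) there and L/(6EI) at the far end, so f₁₁ = f₂₂ = 3.333/EI and f₁₂ = f₂₁ = 1.667/EI.
Compatibility — zero rotation at each built-in end:
  3.333 M_A + 1.667 M_B = 889.1
  1.667 M_A + 3.333 M_B = 1155
Solving the pair gives M_A = 124.7 kip·ft and M_B = 284.1 kip·ft (hogging).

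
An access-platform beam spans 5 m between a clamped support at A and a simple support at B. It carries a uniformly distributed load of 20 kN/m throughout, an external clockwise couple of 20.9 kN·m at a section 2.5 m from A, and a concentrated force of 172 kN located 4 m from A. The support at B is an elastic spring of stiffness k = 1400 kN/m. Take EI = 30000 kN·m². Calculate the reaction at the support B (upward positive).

R_B = 107.8 kN

Release the roller at B. Primary structure: cantilever fixed at A.
Free-end deflection of the primary structure under the applied loading (downward +):
  UDL 20: wL⁴/(8EI) = 1562/EI
  clockwise couple 20.9 at a = 2.5: M₀a(2L − a)/(2EI) = 195.9/EI
  point load 172 at a = 4: Pa²(3L − a)/(6EI) = 5045/EI
  δ_0 = 6804/EI
Tip deflection under a unit load at B: L³/(3EI) = 41.67/EI.
With EI = 30000 kN·m²: δ_0 = 0.22679 m and δ_{BB} = 0.001389 m/kN.
Compatibility — the spring shortens by R_B/k under the reaction it provides: δ_0 − R_B·δ_{BB} = R_B/k. With 1/k = 0.000714 m/kN, R_B = δ_0 / (δ_{BB} + 1/k) = 0.22679 / (0.001389 + 0.000714) = 107.8 kN.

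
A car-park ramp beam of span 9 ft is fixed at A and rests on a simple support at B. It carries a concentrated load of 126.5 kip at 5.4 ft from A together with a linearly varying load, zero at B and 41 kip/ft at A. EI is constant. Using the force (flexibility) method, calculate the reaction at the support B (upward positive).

R_B = 91.55 kip

Release the roller at B. Primary structure: cantilever fixed at A.
Deflection at B on the released cantilever, summing each load's contribution:
  point load 126.5 at a = 5.4: Pa²(3L − a)/(6EI) = 13279/EI
  triangular load, peak 41 at the fixed end: w₀L⁴/(30EI) = 8967/EI
  δ_0 = 22246/EI
Tip deflection under a unit load at B: L³/(3EI) = 243/EI.
Compatibility at B: δ_0 − R_B·δ_{BB} = 0, so R_B = 22246/243 = 91.55 kip.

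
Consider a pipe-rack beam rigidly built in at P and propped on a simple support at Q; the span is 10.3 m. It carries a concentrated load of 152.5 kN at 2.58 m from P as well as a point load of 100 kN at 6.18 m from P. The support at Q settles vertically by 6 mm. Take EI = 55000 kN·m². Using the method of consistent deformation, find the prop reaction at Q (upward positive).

R_Q = 55.45 kN

Choose R_Q as the redundant. The primary structure is the cantilever fixed at P.
Free-end deflection of the primary structure under the applied loading (downward +):
  point load 152.5 at a = 2.58: Pa²(3L − a)/(6EI) = 4791/EI
  point load 100 at a = 6.18: Pa²(3L − a)/(6EI) = 15735/EI
  δ_0 = 20527/EI
Tip deflection under a unit load at Q: L³/(3EI) = 364.2/EI.
With EI = 55000 kN·m²: δ_0 = 0.37321 m and δ_{QQ} = 0.006623 m/kN.
Compatibility — the beam at Q must follow the support down by 0.006 m: δ_0 − R_Q·δ_{QQ} = 0.006, so R_Q = (0.37321 − 0.006)/0.006623 = 55.45 kN.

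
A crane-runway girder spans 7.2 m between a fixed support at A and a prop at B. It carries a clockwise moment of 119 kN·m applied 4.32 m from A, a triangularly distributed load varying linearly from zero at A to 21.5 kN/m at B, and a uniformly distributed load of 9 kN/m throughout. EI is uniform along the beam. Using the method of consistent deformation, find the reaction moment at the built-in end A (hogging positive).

M_A = 92.4 kN·m

Remove the prop at B; the released (primary) structure is a cantilever built in at A.
Deflection at B on the released cantilever, summing each load's contribution:
  clockwise couple 119 at a = 4.32: M₀a(2L − a)/(2EI) = 2591/EI
  triangular load, peak 21.5 at the free end: 11w₀L⁴/(120EI) = 5296/EI
  UDL 9: wL⁴/(8EI) = 3023/EI
  δ_0 = 10911/EI
Flexibility coefficient — unit upward force at B: δ_{BB} = L³/(3EI) = 124.4/EI.
Compatibility at B: δ_0 − R_B·δ_{BB} = 0, so R_B = 10911/124.4 = 87.69 kN.
Moment equilibrium about A: M_A = Σ(load moments about A) − R_B·L = 723.8 − 87.69×7.2 = 92.4 kN·m.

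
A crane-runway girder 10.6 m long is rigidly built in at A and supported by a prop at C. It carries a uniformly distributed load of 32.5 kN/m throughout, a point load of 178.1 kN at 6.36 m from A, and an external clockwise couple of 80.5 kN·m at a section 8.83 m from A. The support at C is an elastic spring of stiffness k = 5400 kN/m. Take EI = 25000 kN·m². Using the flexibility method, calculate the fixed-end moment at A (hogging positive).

Release the roller at C. Primary structure: cantilever fixed at A.
Downward deflection at the released point C due to the loads:
  UDL 32.5: wL⁴/(8EI) = 51288/EI
  point load 178.1 at a = 6.36: Pa²(3L − a)/(6EI) = 30545/EI
  clockwise couple 80.5 at a = 8.83: M₀a(2L − a)/(2EI) = 4396/EI
  δ_0 = 86230/EI
Flexibility coefficient — unit upward force at C: δ_{CC} = L³/(3EI) = 397/EI.
With EI = 25000 kN·m²: δ_0 = 3.4492 m and δ_{CC} = 0.01588 m/kN.
Compatibility — the spring shortens by R_C/k under the reaction it provides: δ_0 − R_C·δ_{CC} = R_C/k. With 1/k = 0.000185 m/kN, R_C = δ_0 / (δ_{CC} + 1/k) = 3.4492 / (0.01588 + 0.000185) = 214.7 kN.
Moment equilibrium about A: M_A = Σ(load moments about A) − R_C·L = 3039 − 214.7×10.6 = 763.3 kN·m.

M_A = 763.3 kN·m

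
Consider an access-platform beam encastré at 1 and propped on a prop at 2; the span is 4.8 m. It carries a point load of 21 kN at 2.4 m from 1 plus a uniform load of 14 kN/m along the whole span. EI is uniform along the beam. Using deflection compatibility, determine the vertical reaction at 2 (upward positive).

Remove the prop at 2; the released (primary) structure is a cantilever built in at 1.
Deflection at 2 on the released cantilever, summing each load's contribution:
  point load 21 at a = 2.4: Pa²(3L − a)/(6EI) = 241.9/EI
  UDL 14: wL⁴/(8EI) = 929/EI
  δ_0 = 1171/EI
Flexibility coefficient — unit upward force at 2: δ_{22} = L³/(3EI) = 36.86/EI.
Compatibility at 2: δ_0 − R_2·δ_{22} = 0, so R_2 = 1171/36.86 = 31.76 kN.

R_2 = 31.76 kN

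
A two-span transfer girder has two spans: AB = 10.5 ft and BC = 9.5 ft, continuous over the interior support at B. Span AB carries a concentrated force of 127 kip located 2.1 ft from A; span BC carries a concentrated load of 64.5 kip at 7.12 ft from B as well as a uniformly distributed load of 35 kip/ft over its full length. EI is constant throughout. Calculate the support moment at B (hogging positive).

Release continuity at B by inserting a hinge; the redundant is the internal moment M_B. The primary structure is two simply-supported spans AB and BC.
End slopes at the hinge B, treating each span as simply supported:
  span AB: point load 127 at a = 2.1: Pab(L + a)/(6LEI) = 448.1/EI
  span BC: point load 64.5 at a = 7.12: Pab(L + b)/(6LEI) = 227.8/EI
  span BC: UDL 35: wL³/(24EI) = 1250/EI
  relative rotation θ_0 = (448.1 + 1478)/EI = 1926/EI
A unit hogging moment at B produces rotation L₁/(3EI) + L₂/(3EI) = 6.667/EI.
Compatibility: M_B·(L₁+L₂)/(3EI) = θ_0, giving M_B = 288.9 kip·ft (hogging).

M_B = 288.9 kip·ft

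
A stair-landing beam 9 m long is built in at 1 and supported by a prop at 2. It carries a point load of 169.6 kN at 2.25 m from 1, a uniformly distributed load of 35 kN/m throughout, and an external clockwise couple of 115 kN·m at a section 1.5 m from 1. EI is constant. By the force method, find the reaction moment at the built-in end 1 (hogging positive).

Remove the prop at 2; the released (primary) structure is a cantilever built in at 1.
Downward deflection at the released point 2 due to the loads:
  point load 169.6 at a = 2.25: Pa²(3L − a)/(6EI) = 3542/EI
  UDL 35: wL⁴/(8EI) = 28704/EI
  clockwise couple 115 at a = 1.5: M₀a(2L − a)/(2EI) = 1423/EI
  δ_0 = 33669/EI
Tip deflection under a unit load at 2: L³/(3EI) = 243/EI.
Compatibility at 2: δ_0 − R_2·δ_{22} = 0, so R_2 = 33669/243 = 138.6 kN.
Moment equilibrium about 1: M_1 = Σ(load moments about 1) − R_2·L = 1914 − 138.6×9 = 667.1 kN·m.

M_1 = 667.1 kN·m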